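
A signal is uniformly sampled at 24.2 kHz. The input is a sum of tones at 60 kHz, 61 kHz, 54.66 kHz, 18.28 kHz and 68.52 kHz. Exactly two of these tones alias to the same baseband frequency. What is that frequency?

11.6 kHz

fs/2 = 12.1 kHz.
60 kHz mod fs = 11.6 kHz.
11.6 kHz ≤ fs/2 = 12.1 kHz, appears at 11.6 kHz.
61 kHz mod fs = 12.6 kHz.
12.6 kHz > fs/2 = 12.1 kHz, folds to fs − 12.6 kHz = 11.6 kHz.
54.66 kHz mod fs = 6.26 kHz.
6.26 kHz ≤ fs/2 = 12.1 kHz, appears at 6.26 kHz.
18.28 kHz > fs/2 = 12.1 kHz, folds to fs − 18.28 kHz = 5.92 kHz.
68.52 kHz mod fs = 20.12 kHz.
20.12 kHz > fs/2 = 12.1 kHz, folds to fs − 20.12 kHz = 4.08 kHz.
60 kHz and 61 kHz both map to 11.6 kHz.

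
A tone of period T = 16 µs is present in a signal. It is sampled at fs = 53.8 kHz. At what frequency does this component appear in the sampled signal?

T = 16 µs → f = 1/T = 62.5 kHz.
62.5 kHz mod fs = 8.7 kHz.
8.7 kHz ≤ fs/2 = 26.9 kHz, appears at 8.7 kHz.

8.7 kHz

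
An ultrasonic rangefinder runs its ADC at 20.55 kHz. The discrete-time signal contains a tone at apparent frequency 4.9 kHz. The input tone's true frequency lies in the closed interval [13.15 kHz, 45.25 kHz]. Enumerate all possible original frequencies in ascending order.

Frequencies that alias to 4.9 kHz are k·fs ± 4.9 kHz for integer k ≥ 0.
k=0: 4.9 kHz.
k=1: 15.65 kHz, 25.45 kHz.
k=2: 36.2 kHz, 46 kHz.
k=3: 56.75 kHz, 66.55 kHz.
Within [13.15 kHz, 45.25 kHz]: 15.65 kHz, 25.45 kHz, 36.2 kHz.

15.65 kHz, 25.45 kHz, 36.2 kHz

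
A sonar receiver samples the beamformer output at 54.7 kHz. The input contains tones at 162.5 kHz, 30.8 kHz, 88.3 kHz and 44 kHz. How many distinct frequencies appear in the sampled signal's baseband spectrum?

4

fs/2 = 27.35 kHz.
162.5 kHz mod fs = 53.1 kHz.
53.1 kHz > fs/2 = 27.35 kHz, folds to fs − 53.1 kHz = 1.6 kHz.
30.8 kHz > fs/2 = 27.35 kHz, folds to fs − 30.8 kHz = 23.9 kHz.
88.3 kHz mod fs = 33.6 kHz.
33.6 kHz > fs/2 = 27.35 kHz, folds to fs − 33.6 kHz = 21.1 kHz.
44 kHz > fs/2 = 27.35 kHz, folds to fs − 44 kHz = 10.7 kHz.
Distinct values: {1.6 kHz, 10.7 kHz, 21.1 kHz, 23.9 kHz} → 4.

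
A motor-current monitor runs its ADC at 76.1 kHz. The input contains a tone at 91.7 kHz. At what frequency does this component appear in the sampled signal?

15.6 kHz

91.7 kHz mod fs = 15.6 kHz.
15.6 kHz ≤ fs/2 = 38.05 kHz, appears at 15.6 kHz.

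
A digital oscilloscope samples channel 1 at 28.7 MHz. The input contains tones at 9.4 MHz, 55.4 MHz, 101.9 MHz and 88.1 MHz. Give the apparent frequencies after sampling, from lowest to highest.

2 MHz, 9.4 MHz, 12.9 MHz

fs/2 = 14.35 MHz.
9.4 MHz ≤ fs/2 = 14.35 MHz, passes unchanged.
55.4 MHz mod fs = 26.7 MHz.
26.7 MHz > fs/2 = 14.35 MHz, folds to fs − 26.7 MHz = 2 MHz.
101.9 MHz mod fs = 15.8 MHz.
15.8 MHz > fs/2 = 14.35 MHz, folds to fs − 15.8 MHz = 12.9 MHz.
88.1 MHz mod fs = 2 MHz.
2 MHz ≤ fs/2 = 14.35 MHz, appears at 2 MHz.
Distinct values: {2 MHz, 9.4 MHz, 12.9 MHz}.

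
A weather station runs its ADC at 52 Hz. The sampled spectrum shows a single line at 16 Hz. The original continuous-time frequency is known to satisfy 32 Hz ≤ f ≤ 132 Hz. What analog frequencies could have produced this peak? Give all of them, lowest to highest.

36 Hz, 68 Hz, 88 Hz, 120 Hz

Frequencies that alias to 16 Hz are k·fs ± 16 Hz for integer k ≥ 0.
k=0: 16 Hz.
k=1: 36 Hz, 68 Hz.
k=2: 88 Hz, 120 Hz.
k=3: 140 Hz, 172 Hz.
Within [32 Hz, 132 Hz]: 36 Hz, 68 Hz, 88 Hz, 120 Hz.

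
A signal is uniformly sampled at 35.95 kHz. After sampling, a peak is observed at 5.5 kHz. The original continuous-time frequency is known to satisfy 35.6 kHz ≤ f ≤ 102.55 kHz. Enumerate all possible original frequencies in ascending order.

Frequencies that alias to 5.5 kHz are k·fs ± 5.5 kHz for integer k ≥ 0.
k=0: 5.5 kHz.
k=1: 30.45 kHz, 41.45 kHz.
k=2: 66.4 kHz, 77.4 kHz.
k=3: 102.35 kHz, 113.35 kHz.
k=4: 138.3 kHz, 149.3 kHz.
Within [35.6 kHz, 102.55 kHz]: 41.45 kHz, 66.4 kHz, 77.4 kHz, 102.35 kHz.

41.45 kHz, 66.4 kHz, 77.4 kHz, 102.35 kHz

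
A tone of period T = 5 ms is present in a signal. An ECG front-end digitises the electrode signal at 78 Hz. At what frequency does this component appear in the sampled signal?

34 Hz

T = 5 ms → f = 1/T = 200 Hz.
200 Hz mod fs = 44 Hz.
44 Hz > fs/2 = 39 Hz, folds to fs − 44 Hz = 34 Hz.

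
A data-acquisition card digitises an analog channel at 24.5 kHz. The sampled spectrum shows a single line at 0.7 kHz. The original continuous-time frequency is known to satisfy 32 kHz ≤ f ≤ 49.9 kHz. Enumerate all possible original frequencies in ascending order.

Frequencies that alias to 0.7 kHz are k·fs ± 0.7 kHz for integer k ≥ 0.
k=0: 0.7 kHz.
k=1: 23.8 kHz, 25.2 kHz.
k=2: 48.3 kHz, 49.7 kHz.
k=3: 72.8 kHz, 74.2 kHz.
Within [32 kHz, 49.9 kHz]: 48.3 kHz, 49.7 kHz.

48.3 kHz, 49.7 kHz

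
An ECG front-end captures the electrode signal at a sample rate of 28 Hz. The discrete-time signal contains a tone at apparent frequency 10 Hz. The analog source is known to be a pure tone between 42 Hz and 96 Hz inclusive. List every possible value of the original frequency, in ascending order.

Frequencies that alias to 10 Hz are k·fs ± 10 Hz for integer k ≥ 0.
k=0: 10 Hz.
k=1: 18 Hz, 38 Hz.
k=2: 46 Hz, 66 Hz.
k=3: 74 Hz, 94 Hz.
k=4: 102 Hz, 122 Hz.
Within [42 Hz, 96 Hz]: 46 Hz, 66 Hz, 74 Hz, 94 Hz.

46 Hz, 66 Hz, 74 Hz, 94 Hz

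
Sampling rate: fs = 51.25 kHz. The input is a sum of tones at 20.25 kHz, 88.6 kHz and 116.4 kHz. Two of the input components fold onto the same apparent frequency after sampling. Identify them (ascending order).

88.6 kHz, 116.4 kHz

fs/2 = 25.625 kHz.
20.25 kHz ≤ fs/2 = 25.625 kHz, passes unchanged.
88.6 kHz mod fs = 37.35 kHz.
37.35 kHz > fs/2 = 25.625 kHz, folds to fs − 37.35 kHz = 13.9 kHz.
116.4 kHz mod fs = 13.9 kHz.
13.9 kHz ≤ fs/2 = 25.625 kHz, appears at 13.9 kHz.
88.6 kHz and 116.4 kHz both map to 13.9 kHz.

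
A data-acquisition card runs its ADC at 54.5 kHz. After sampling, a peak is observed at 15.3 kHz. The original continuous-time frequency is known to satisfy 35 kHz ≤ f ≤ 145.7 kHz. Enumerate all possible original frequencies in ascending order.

Frequencies that alias to 15.3 kHz are k·fs ± 15.3 kHz for integer k ≥ 0.
k=0: 15.3 kHz.
k=1: 39.2 kHz, 69.8 kHz.
k=2: 93.7 kHz, 124.3 kHz.
k=3: 148.2 kHz, 178.8 kHz.
Within [35 kHz, 145.7 kHz]: 39.2 kHz, 69.8 kHz, 93.7 kHz, 124.3 kHz.

39.2 kHz, 69.8 kHz, 93.7 kHz, 124.3 kHz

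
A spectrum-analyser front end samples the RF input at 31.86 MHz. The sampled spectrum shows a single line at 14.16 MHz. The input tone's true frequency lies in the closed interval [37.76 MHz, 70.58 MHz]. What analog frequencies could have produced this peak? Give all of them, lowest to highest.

Frequencies that alias to 14.16 MHz are k·fs ± 14.16 MHz for integer k ≥ 0.
k=0: 14.16 MHz.
k=1: 17.7 MHz, 46.02 MHz.
k=2: 49.56 MHz, 77.88 MHz.
k=3: 81.42 MHz, 109.74 MHz.
Within [37.76 MHz, 70.58 MHz]: 46.02 MHz, 49.56 MHz.

46.02 MHz, 49.56 MHz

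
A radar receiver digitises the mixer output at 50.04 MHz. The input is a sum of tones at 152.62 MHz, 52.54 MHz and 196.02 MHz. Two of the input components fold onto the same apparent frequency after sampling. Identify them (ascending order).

fs/2 = 25.02 MHz.
152.62 MHz mod fs = 2.5 MHz.
2.5 MHz ≤ fs/2 = 25.02 MHz, appears at 2.5 MHz.
52.54 MHz mod fs = 2.5 MHz.
2.5 MHz ≤ fs/2 = 25.02 MHz, appears at 2.5 MHz.
196.02 MHz mod fs = 45.9 MHz.
45.9 MHz > fs/2 = 25.02 MHz, folds to fs − 45.9 MHz = 4.14 MHz.
52.54 MHz and 152.62 MHz both map to 2.5 MHz.

52.54 MHz, 152.62 MHz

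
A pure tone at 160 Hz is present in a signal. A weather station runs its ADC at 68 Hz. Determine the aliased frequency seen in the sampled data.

160 Hz mod fs = 24 Hz.
24 Hz ≤ fs/2 = 34 Hz, appears at 24 Hz.

24 Hz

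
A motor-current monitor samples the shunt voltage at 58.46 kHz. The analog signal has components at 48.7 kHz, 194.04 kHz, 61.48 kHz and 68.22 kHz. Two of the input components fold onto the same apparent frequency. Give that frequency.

fs/2 = 29.23 kHz.
48.7 kHz > fs/2 = 29.23 kHz, folds to fs − 48.7 kHz = 9.76 kHz.
194.04 kHz mod fs = 18.66 kHz.
18.66 kHz ≤ fs/2 = 29.23 kHz, appears at 18.66 kHz.
61.48 kHz mod fs = 3.02 kHz.
3.02 kHz ≤ fs/2 = 29.23 kHz, appears at 3.02 kHz.
68.22 kHz mod fs = 9.76 kHz.
9.76 kHz ≤ fs/2 = 29.23 kHz, appears at 9.76 kHz.
48.7 kHz and 68.22 kHz both map to 9.76 kHz.

9.76 kHz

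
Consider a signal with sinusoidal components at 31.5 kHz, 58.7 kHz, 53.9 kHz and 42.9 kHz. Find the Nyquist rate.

Highest-frequency component: 58.7 kHz.
Nyquist rate = 2 × 58.7 kHz = 117.4 kHz.

117.4 kHz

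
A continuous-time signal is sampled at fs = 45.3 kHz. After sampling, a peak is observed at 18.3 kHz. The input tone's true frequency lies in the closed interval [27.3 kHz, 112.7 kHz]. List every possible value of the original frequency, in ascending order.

Frequencies that alias to 18.3 kHz are k·fs ± 18.3 kHz for integer k ≥ 0.
k=0: 18.3 kHz.
k=1: 27 kHz, 63.6 kHz.
k=2: 72.3 kHz, 108.9 kHz.
k=3: 117.6 kHz, 154.2 kHz.
Within [27.3 kHz, 112.7 kHz]: 63.6 kHz, 72.3 kHz, 108.9 kHz.

63.6 kHz, 72.3 kHz, 108.9 kHz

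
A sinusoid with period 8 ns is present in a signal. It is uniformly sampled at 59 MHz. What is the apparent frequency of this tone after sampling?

T = 8 ns → f = 1/T = 125 MHz.
125 MHz mod fs = 7 MHz.
7 MHz ≤ fs/2 = 29.5 MHz, appears at 7 MHz.

7 MHz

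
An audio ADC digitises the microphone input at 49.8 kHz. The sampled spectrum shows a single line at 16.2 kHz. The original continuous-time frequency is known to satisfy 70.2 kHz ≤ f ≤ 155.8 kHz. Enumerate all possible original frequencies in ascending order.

Frequencies that alias to 16.2 kHz are k·fs ± 16.2 kHz for integer k ≥ 0.
k=0: 16.2 kHz.
k=1: 33.6 kHz, 66 kHz.
k=2: 83.4 kHz, 115.8 kHz.
k=3: 133.2 kHz, 165.6 kHz.
k=4: 183 kHz, 215.4 kHz.
Within [70.2 kHz, 155.8 kHz]: 83.4 kHz, 115.8 kHz, 133.2 kHz.

83.4 kHz, 115.8 kHz, 133.2 kHz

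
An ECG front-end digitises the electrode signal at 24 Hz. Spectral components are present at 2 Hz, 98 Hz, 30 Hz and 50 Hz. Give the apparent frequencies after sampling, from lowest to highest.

2 Hz, 6 Hz

fs/2 = 12 Hz.
2 Hz ≤ fs/2 = 12 Hz, passes unchanged.
98 Hz mod fs = 2 Hz.
2 Hz ≤ fs/2 = 12 Hz, appears at 2 Hz.
30 Hz mod fs = 6 Hz.
6 Hz ≤ fs/2 = 12 Hz, appears at 6 Hz.
50 Hz mod fs = 2 Hz.
2 Hz ≤ fs/2 = 12 Hz, appears at 2 Hz.
Distinct values: {2 Hz, 6 Hz}.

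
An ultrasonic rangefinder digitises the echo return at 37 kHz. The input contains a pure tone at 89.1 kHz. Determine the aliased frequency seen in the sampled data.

89.1 kHz mod fs = 15.1 kHz.
15.1 kHz ≤ fs/2 = 18.5 kHz, appears at 15.1 kHz.

15.1 kHz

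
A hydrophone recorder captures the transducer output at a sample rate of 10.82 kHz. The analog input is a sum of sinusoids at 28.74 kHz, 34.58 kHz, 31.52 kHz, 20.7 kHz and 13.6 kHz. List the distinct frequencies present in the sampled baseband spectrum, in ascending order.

fs/2 = 5.41 kHz.
28.74 kHz mod fs = 7.1 kHz.
7.1 kHz > fs/2 = 5.41 kHz, folds to fs − 7.1 kHz = 3.72 kHz.
34.58 kHz mod fs = 2.12 kHz.
2.12 kHz ≤ fs/2 = 5.41 kHz, appears at 2.12 kHz.
31.52 kHz mod fs = 9.88 kHz.
9.88 kHz > fs/2 = 5.41 kHz, folds to fs − 9.88 kHz = 0.94 kHz.
20.7 kHz mod fs = 9.88 kHz.
9.88 kHz > fs/2 = 5.41 kHz, folds to fs − 9.88 kHz = 0.94 kHz.
13.6 kHz mod fs = 2.78 kHz.
2.78 kHz ≤ fs/2 = 5.41 kHz, appears at 2.78 kHz.
Distinct values: {0.94 kHz, 2.12 kHz, 2.78 kHz, 3.72 kHz}.

0.94 kHz, 2.12 kHz, 2.78 kHz, 3.72 kHz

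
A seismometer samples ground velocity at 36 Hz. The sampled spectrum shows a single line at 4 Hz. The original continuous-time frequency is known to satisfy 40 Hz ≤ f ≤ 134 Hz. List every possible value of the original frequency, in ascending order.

40 Hz, 68 Hz, 76 Hz, 104 Hz, 112 Hz

Frequencies that alias to 4 Hz are k·fs ± 4 Hz for integer k ≥ 0.
k=0: 4 Hz.
k=1: 32 Hz, 40 Hz.
k=2: 68 Hz, 76 Hz.
k=3: 104 Hz, 112 Hz.
k=4: 140 Hz, 148 Hz.
Within [40 Hz, 134 Hz]: 40 Hz, 68 Hz, 76 Hz, 104 Hz, 112 Hz.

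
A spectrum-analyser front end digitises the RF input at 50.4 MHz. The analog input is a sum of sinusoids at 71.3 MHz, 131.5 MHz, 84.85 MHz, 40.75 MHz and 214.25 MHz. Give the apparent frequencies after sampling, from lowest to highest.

fs/2 = 25.2 MHz.
71.3 MHz mod fs = 20.9 MHz.
20.9 MHz ≤ fs/2 = 25.2 MHz, appears at 20.9 MHz.
131.5 MHz mod fs = 30.7 MHz.
30.7 MHz > fs/2 = 25.2 MHz, folds to fs − 30.7 MHz = 19.7 MHz.
84.85 MHz mod fs = 34.45 MHz.
34.45 MHz > fs/2 = 25.2 MHz, folds to fs − 34.45 MHz = 15.95 MHz.
40.75 MHz > fs/2 = 25.2 MHz, folds to fs − 40.75 MHz = 9.65 MHz.
214.25 MHz mod fs = 12.65 MHz.
12.65 MHz ≤ fs/2 = 25.2 MHz, appears at 12.65 MHz.
Distinct values: {9.65 MHz, 12.65 MHz, 15.95 MHz, 19.7 MHz, 20.9 MHz}.

9.65 MHz, 12.65 MHz, 15.95 MHz, 19.7 MHz, 20.9 MHz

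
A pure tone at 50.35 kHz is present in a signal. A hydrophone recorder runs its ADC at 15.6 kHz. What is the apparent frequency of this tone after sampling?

3.55 kHz

50.35 kHz mod fs = 3.55 kHz.
3.55 kHz ≤ fs/2 = 7.8 kHz, appears at 3.55 kHz.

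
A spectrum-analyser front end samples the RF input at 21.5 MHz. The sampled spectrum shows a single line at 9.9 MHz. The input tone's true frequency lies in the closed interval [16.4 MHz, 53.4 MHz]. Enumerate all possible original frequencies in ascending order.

31.4 MHz, 33.1 MHz, 52.9 MHz

Frequencies that alias to 9.9 MHz are k·fs ± 9.9 MHz for integer k ≥ 0.
k=0: 9.9 MHz.
k=1: 11.6 MHz, 31.4 MHz.
k=2: 33.1 MHz, 52.9 MHz.
k=3: 54.6 MHz, 74.4 MHz.
Within [16.4 MHz, 53.4 MHz]: 31.4 MHz, 33.1 MHz, 52.9 MHz.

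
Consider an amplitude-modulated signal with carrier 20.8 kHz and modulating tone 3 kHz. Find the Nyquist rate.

AM sidebands sit at fc ± fm = 17.8 kHz and 23.8 kHz.
Highest-frequency component: 23.8 kHz.
Nyquist rate = 2 × 23.8 kHz = 47.6 kHz.

47.6 kHz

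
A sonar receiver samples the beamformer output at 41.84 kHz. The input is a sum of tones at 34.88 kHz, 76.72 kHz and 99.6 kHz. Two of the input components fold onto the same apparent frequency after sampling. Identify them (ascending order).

34.88 kHz, 76.72 kHz

fs/2 = 20.92 kHz.
34.88 kHz > fs/2 = 20.92 kHz, folds to fs − 34.88 kHz = 6.96 kHz.
76.72 kHz mod fs = 34.88 kHz.
34.88 kHz > fs/2 = 20.92 kHz, folds to fs − 34.88 kHz = 6.96 kHz.
99.6 kHz mod fs = 15.92 kHz.
15.92 kHz ≤ fs/2 = 20.92 kHz, appears at 15.92 kHz.
34.88 kHz and 76.72 kHz both map to 6.96 kHz.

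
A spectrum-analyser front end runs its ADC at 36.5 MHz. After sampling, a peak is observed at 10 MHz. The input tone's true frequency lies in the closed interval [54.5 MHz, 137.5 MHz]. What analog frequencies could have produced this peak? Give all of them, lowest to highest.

63 MHz, 83 MHz, 99.5 MHz, 119.5 MHz, 136 MHz

Frequencies that alias to 10 MHz are k·fs ± 10 MHz for integer k ≥ 0.
k=0: 10 MHz.
k=1: 26.5 MHz, 46.5 MHz.
k=2: 63 MHz, 83 MHz.
k=3: 99.5 MHz, 119.5 MHz.
k=4: 136 MHz, 156 MHz.
k=5: 172.5 MHz, 192.5 MHz.
Within [54.5 MHz, 137.5 MHz]: 63 MHz, 83 MHz, 99.5 MHz, 119.5 MHz, 136 MHz.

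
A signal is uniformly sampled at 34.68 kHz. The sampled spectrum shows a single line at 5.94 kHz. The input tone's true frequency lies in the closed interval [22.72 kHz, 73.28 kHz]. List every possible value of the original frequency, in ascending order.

Frequencies that alias to 5.94 kHz are k·fs ± 5.94 kHz for integer k ≥ 0.
k=0: 5.94 kHz.
k=1: 28.74 kHz, 40.62 kHz.
k=2: 63.42 kHz, 75.3 kHz.
k=3: 98.1 kHz, 109.98 kHz.
Within [22.72 kHz, 73.28 kHz]: 28.74 kHz, 40.62 kHz, 63.42 kHz.

28.74 kHz, 40.62 kHz, 63.42 kHz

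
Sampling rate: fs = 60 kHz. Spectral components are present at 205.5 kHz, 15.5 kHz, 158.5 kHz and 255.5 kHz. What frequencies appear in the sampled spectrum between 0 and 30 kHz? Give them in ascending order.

15.5 kHz, 21.5 kHz, 25.5 kHz

fs/2 = 30 kHz.
205.5 kHz mod fs = 25.5 kHz.
25.5 kHz ≤ fs/2 = 30 kHz, appears at 25.5 kHz.
15.5 kHz ≤ fs/2 = 30 kHz, passes unchanged.
158.5 kHz mod fs = 38.5 kHz.
38.5 kHz > fs/2 = 30 kHz, folds to fs − 38.5 kHz = 21.5 kHz.
255.5 kHz mod fs = 15.5 kHz.
15.5 kHz ≤ fs/2 = 30 kHz, appears at 15.5 kHz.
Distinct values: {15.5 kHz, 21.5 kHz, 25.5 kHz}.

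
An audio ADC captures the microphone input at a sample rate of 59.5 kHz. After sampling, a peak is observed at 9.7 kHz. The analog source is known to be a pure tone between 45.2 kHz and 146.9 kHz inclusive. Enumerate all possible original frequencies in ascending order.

49.8 kHz, 69.2 kHz, 109.3 kHz, 128.7 kHz

Frequencies that alias to 9.7 kHz are k·fs ± 9.7 kHz for integer k ≥ 0.
k=0: 9.7 kHz.
k=1: 49.8 kHz, 69.2 kHz.
k=2: 109.3 kHz, 128.7 kHz.
k=3: 168.8 kHz, 188.2 kHz.
Within [45.2 kHz, 146.9 kHz]: 49.8 kHz, 69.2 kHz, 109.3 kHz, 128.7 kHz.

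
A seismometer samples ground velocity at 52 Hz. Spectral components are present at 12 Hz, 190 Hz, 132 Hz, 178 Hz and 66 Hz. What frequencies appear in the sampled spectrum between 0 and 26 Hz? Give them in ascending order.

12 Hz, 14 Hz, 18 Hz, 22 Hz, 24 Hz

fs/2 = 26 Hz.
12 Hz ≤ fs/2 = 26 Hz, passes unchanged.
190 Hz mod fs = 34 Hz.
34 Hz > fs/2 = 26 Hz, folds to fs − 34 Hz = 18 Hz.
132 Hz mod fs = 28 Hz.
28 Hz > fs/2 = 26 Hz, folds to fs − 28 Hz = 24 Hz.
178 Hz mod fs = 22 Hz.
22 Hz ≤ fs/2 = 26 Hz, appears at 22 Hz.
66 Hz mod fs = 14 Hz.
14 Hz ≤ fs/2 = 26 Hz, appears at 14 Hz.
Distinct values: {12 Hz, 14 Hz, 18 Hz, 22 Hz, 24 Hz}.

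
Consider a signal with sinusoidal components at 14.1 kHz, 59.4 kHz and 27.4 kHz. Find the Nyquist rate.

Highest-frequency component: 59.4 kHz.
Nyquist rate = 2 × 59.4 kHz = 118.8 kHz.

118.8 kHz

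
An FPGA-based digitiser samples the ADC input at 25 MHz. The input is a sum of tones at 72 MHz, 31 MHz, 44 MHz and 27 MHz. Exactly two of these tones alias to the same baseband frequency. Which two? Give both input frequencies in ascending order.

fs/2 = 12.5 MHz.
72 MHz mod fs = 22 MHz.
22 MHz > fs/2 = 12.5 MHz, folds to fs − 22 MHz = 3 MHz.
31 MHz mod fs = 6 MHz.
6 MHz ≤ fs/2 = 12.5 MHz, appears at 6 MHz.
44 MHz mod fs = 19 MHz.
19 MHz > fs/2 = 12.5 MHz, folds to fs − 19 MHz = 6 MHz.
27 MHz mod fs = 2 MHz.
2 MHz ≤ fs/2 = 12.5 MHz, appears at 2 MHz.
31 MHz and 44 MHz both map to 6 MHz.

31 MHz, 44 MHz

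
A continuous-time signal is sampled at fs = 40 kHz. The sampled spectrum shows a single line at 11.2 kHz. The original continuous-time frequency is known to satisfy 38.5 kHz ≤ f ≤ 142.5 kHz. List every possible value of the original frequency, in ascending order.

Frequencies that alias to 11.2 kHz are k·fs ± 11.2 kHz for integer k ≥ 0.
k=0: 11.2 kHz.
k=1: 28.8 kHz, 51.2 kHz.
k=2: 68.8 kHz, 91.2 kHz.
k=3: 108.8 kHz, 131.2 kHz.
k=4: 148.8 kHz, 171.2 kHz.
Within [38.5 kHz, 142.5 kHz]: 51.2 kHz, 68.8 kHz, 91.2 kHz, 108.8 kHz, 131.2 kHz.

51.2 kHz, 68.8 kHz, 91.2 kHz, 108.8 kHz, 131.2 kHz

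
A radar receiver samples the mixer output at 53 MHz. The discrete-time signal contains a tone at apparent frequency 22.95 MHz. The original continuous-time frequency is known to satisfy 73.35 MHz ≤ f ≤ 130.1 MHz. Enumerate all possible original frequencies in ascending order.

Frequencies that alias to 22.95 MHz are k·fs ± 22.95 MHz for integer k ≥ 0.
k=0: 22.95 MHz.
k=1: 30.05 MHz, 75.95 MHz.
k=2: 83.05 MHz, 128.95 MHz.
k=3: 136.05 MHz, 181.95 MHz.
Within [73.35 MHz, 130.1 MHz]: 75.95 MHz, 83.05 MHz, 128.95 MHz.

75.95 MHz, 83.05 MHz, 128.95 MHz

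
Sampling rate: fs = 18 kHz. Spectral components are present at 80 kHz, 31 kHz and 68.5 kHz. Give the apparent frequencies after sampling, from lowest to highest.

fs/2 = 9 kHz.
80 kHz mod fs = 8 kHz.
8 kHz ≤ fs/2 = 9 kHz, appears at 8 kHz.
31 kHz mod fs = 13 kHz.
13 kHz > fs/2 = 9 kHz, folds to fs − 13 kHz = 5 kHz.
68.5 kHz mod fs = 14.5 kHz.
14.5 kHz > fs/2 = 9 kHz, folds to fs − 14.5 kHz = 3.5 kHz.
Distinct values: {3.5 kHz, 5 kHz, 8 kHz}.

3.5 kHz, 5 kHz, 8 kHz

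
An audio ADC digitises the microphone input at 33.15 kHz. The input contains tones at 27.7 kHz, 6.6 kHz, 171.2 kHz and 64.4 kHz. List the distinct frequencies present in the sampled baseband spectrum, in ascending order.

fs/2 = 16.575 kHz.
27.7 kHz > fs/2 = 16.575 kHz, folds to fs − 27.7 kHz = 5.45 kHz.
6.6 kHz ≤ fs/2 = 16.575 kHz, passes unchanged.
171.2 kHz mod fs = 5.45 kHz.
5.45 kHz ≤ fs/2 = 16.575 kHz, appears at 5.45 kHz.
64.4 kHz mod fs = 31.25 kHz.
31.25 kHz > fs/2 = 16.575 kHz, folds to fs − 31.25 kHz = 1.9 kHz.
Distinct values: {1.9 kHz, 5.45 kHz, 6.6 kHz}.

1.9 kHz, 5.45 kHz, 6.6 kHz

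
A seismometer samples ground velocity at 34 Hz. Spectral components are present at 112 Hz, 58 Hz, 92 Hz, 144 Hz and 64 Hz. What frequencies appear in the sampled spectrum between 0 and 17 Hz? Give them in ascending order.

4 Hz, 8 Hz, 10 Hz

fs/2 = 17 Hz.
112 Hz mod fs = 10 Hz.
10 Hz ≤ fs/2 = 17 Hz, appears at 10 Hz.
58 Hz mod fs = 24 Hz.
24 Hz > fs/2 = 17 Hz, folds to fs − 24 Hz = 10 Hz.
92 Hz mod fs = 24 Hz.
24 Hz > fs/2 = 17 Hz, folds to fs − 24 Hz = 10 Hz.
144 Hz mod fs = 8 Hz.
8 Hz ≤ fs/2 = 17 Hz, appears at 8 Hz.
64 Hz mod fs = 30 Hz.
30 Hz > fs/2 = 17 Hz, folds to fs − 30 Hz = 4 Hz.
Distinct values: {4 Hz, 8 Hz, 10 Hz}.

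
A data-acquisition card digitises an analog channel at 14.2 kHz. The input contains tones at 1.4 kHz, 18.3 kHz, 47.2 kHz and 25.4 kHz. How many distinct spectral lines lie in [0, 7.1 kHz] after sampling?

fs/2 = 7.1 kHz.
1.4 kHz ≤ fs/2 = 7.1 kHz, passes unchanged.
18.3 kHz mod fs = 4.1 kHz.
4.1 kHz ≤ fs/2 = 7.1 kHz, appears at 4.1 kHz.
47.2 kHz mod fs = 4.6 kHz.
4.6 kHz ≤ fs/2 = 7.1 kHz, appears at 4.6 kHz.
25.4 kHz mod fs = 11.2 kHz.
11.2 kHz > fs/2 = 7.1 kHz, folds to fs − 11.2 kHz = 3 kHz.
Distinct values: {1.4 kHz, 3 kHz, 4.1 kHz, 4.6 kHz} → 4.

4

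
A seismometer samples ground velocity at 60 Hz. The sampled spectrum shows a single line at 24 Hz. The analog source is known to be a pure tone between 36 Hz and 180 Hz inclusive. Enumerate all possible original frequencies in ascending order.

36 Hz, 84 Hz, 96 Hz, 144 Hz, 156 Hz

Frequencies that alias to 24 Hz are k·fs ± 24 Hz for integer k ≥ 0.
k=0: 24 Hz.
k=1: 36 Hz, 84 Hz.
k=2: 96 Hz, 144 Hz.
k=3: 156 Hz, 204 Hz.
k=4: 216 Hz, 264 Hz.
Within [36 Hz, 180 Hz]: 36 Hz, 84 Hz, 96 Hz, 144 Hz, 156 Hz.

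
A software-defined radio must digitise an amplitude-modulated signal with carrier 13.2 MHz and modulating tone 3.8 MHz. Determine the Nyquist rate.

AM sidebands sit at fc ± fm = 9.4 MHz and 17 MHz.
Highest-frequency component: 17 MHz.
Nyquist rate = 2 × 17 MHz = 34 MHz.

34 MHz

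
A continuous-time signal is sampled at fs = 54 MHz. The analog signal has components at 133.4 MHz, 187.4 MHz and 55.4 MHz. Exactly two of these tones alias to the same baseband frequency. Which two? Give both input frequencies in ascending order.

133.4 MHz, 187.4 MHz

fs/2 = 27 MHz.
133.4 MHz mod fs = 25.4 MHz.
25.4 MHz ≤ fs/2 = 27 MHz, appears at 25.4 MHz.
187.4 MHz mod fs = 25.4 MHz.
25.4 MHz ≤ fs/2 = 27 MHz, appears at 25.4 MHz.
55.4 MHz mod fs = 1.4 MHz.
1.4 MHz ≤ fs/2 = 27 MHz, appears at 1.4 MHz.
133.4 MHz and 187.4 MHz both map to 25.4 MHz.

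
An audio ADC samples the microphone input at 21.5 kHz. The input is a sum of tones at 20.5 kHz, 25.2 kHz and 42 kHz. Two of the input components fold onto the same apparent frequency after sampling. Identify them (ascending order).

fs/2 = 10.75 kHz.
20.5 kHz > fs/2 = 10.75 kHz, folds to fs − 20.5 kHz = 1 kHz.
25.2 kHz mod fs = 3.7 kHz.
3.7 kHz ≤ fs/2 = 10.75 kHz, appears at 3.7 kHz.
42 kHz mod fs = 20.5 kHz.
20.5 kHz > fs/2 = 10.75 kHz, folds to fs − 20.5 kHz = 1 kHz.
20.5 kHz and 42 kHz both map to 1 kHz.

20.5 kHz, 42 kHz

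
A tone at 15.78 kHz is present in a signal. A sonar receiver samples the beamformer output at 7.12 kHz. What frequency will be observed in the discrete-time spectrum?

1.54 kHz

15.78 kHz mod fs = 1.54 kHz.
1.54 kHz ≤ fs/2 = 3.56 kHz, appears at 1.54 kHz.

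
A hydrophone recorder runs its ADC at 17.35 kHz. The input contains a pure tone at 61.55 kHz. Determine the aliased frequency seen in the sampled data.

7.85 kHz

61.55 kHz mod fs = 9.5 kHz.
9.5 kHz > fs/2 = 8.675 kHz, folds to fs − 9.5 kHz = 7.85 kHz.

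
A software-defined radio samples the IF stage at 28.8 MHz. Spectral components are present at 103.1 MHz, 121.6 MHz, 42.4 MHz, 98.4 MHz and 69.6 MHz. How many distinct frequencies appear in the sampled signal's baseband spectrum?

fs/2 = 14.4 MHz.
103.1 MHz mod fs = 16.7 MHz.
16.7 MHz > fs/2 = 14.4 MHz, folds to fs − 16.7 MHz = 12.1 MHz.
121.6 MHz mod fs = 6.4 MHz.
6.4 MHz ≤ fs/2 = 14.4 MHz, appears at 6.4 MHz.
42.4 MHz mod fs = 13.6 MHz.
13.6 MHz ≤ fs/2 = 14.4 MHz, appears at 13.6 MHz.
98.4 MHz mod fs = 12 MHz.
12 MHz ≤ fs/2 = 14.4 MHz, appears at 12 MHz.
69.6 MHz mod fs = 12 MHz.
12 MHz ≤ fs/2 = 14.4 MHz, appears at 12 MHz.
Distinct values: {6.4 MHz, 12 MHz, 12.1 MHz, 13.6 MHz} → 4.

4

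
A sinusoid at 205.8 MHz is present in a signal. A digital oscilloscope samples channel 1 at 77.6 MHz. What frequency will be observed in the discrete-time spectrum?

205.8 MHz mod fs = 50.6 MHz.
50.6 MHz > fs/2 = 38.8 MHz, folds to fs − 50.6 MHz = 27 MHz.

27 MHz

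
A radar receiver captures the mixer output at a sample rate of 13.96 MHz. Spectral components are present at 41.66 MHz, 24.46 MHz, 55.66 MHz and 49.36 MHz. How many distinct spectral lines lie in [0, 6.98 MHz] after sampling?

4

fs/2 = 6.98 MHz.
41.66 MHz mod fs = 13.74 MHz.
13.74 MHz > fs/2 = 6.98 MHz, folds to fs − 13.74 MHz = 0.22 MHz.
24.46 MHz mod fs = 10.5 MHz.
10.5 MHz > fs/2 = 6.98 MHz, folds to fs − 10.5 MHz = 3.46 MHz.
55.66 MHz mod fs = 13.78 MHz.
13.78 MHz > fs/2 = 6.98 MHz, folds to fs − 13.78 MHz = 0.18 MHz.
49.36 MHz mod fs = 7.48 MHz.
7.48 MHz > fs/2 = 6.98 MHz, folds to fs − 7.48 MHz = 6.48 MHz.
Distinct values: {0.18 MHz, 0.22 MHz, 3.46 MHz, 6.48 MHz} → 4.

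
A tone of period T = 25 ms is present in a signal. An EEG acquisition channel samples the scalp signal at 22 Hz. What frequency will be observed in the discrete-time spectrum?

T = 25 ms → f = 1/T = 40 Hz.
40 Hz mod fs = 18 Hz.
18 Hz > fs/2 = 11 Hz, folds to fs − 18 Hz = 4 Hz.

4 Hz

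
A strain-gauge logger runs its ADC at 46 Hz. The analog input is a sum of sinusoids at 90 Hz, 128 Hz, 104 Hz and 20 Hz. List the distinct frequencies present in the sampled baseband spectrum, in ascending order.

fs/2 = 23 Hz.
90 Hz mod fs = 44 Hz.
44 Hz > fs/2 = 23 Hz, folds to fs − 44 Hz = 2 Hz.
128 Hz mod fs = 36 Hz.
36 Hz > fs/2 = 23 Hz, folds to fs − 36 Hz = 10 Hz.
104 Hz mod fs = 12 Hz.
12 Hz ≤ fs/2 = 23 Hz, appears at 12 Hz.
20 Hz ≤ fs/2 = 23 Hz, passes unchanged.
Distinct values: {2 Hz, 10 Hz, 12 Hz, 20 Hz}.

2 Hz, 10 Hz, 12 Hz, 20 Hz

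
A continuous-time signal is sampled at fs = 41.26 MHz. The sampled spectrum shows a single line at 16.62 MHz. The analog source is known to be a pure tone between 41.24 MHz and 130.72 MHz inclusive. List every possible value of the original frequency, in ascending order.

Frequencies that alias to 16.62 MHz are k·fs ± 16.62 MHz for integer k ≥ 0.
k=0: 16.62 MHz.
k=1: 24.64 MHz, 57.88 MHz.
k=2: 65.9 MHz, 99.14 MHz.
k=3: 107.16 MHz, 140.4 MHz.
k=4: 148.42 MHz, 181.66 MHz.
Within [41.24 MHz, 130.72 MHz]: 57.88 MHz, 65.9 MHz, 99.14 MHz, 107.16 MHz.

57.88 MHz, 65.9 MHz, 99.14 MHz, 107.16 MHz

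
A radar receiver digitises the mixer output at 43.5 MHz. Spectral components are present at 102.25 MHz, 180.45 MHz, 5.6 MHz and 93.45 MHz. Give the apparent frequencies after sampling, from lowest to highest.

5.6 MHz, 6.45 MHz, 15.25 MHz

fs/2 = 21.75 MHz.
102.25 MHz mod fs = 15.25 MHz.
15.25 MHz ≤ fs/2 = 21.75 MHz, appears at 15.25 MHz.
180.45 MHz mod fs = 6.45 MHz.
6.45 MHz ≤ fs/2 = 21.75 MHz, appears at 6.45 MHz.
5.6 MHz ≤ fs/2 = 21.75 MHz, passes unchanged.
93.45 MHz mod fs = 6.45 MHz.
6.45 MHz ≤ fs/2 = 21.75 MHz, appears at 6.45 MHz.
Distinct values: {5.6 MHz, 6.45 MHz, 15.25 MHz}.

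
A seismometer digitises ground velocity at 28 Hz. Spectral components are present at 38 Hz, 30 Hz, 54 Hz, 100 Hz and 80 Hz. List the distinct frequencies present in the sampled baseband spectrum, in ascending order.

fs/2 = 14 Hz.
38 Hz mod fs = 10 Hz.
10 Hz ≤ fs/2 = 14 Hz, appears at 10 Hz.
30 Hz mod fs = 2 Hz.
2 Hz ≤ fs/2 = 14 Hz, appears at 2 Hz.
54 Hz mod fs = 26 Hz.
26 Hz > fs/2 = 14 Hz, folds to fs − 26 Hz = 2 Hz.
100 Hz mod fs = 16 Hz.
16 Hz > fs/2 = 14 Hz, folds to fs − 16 Hz = 12 Hz.
80 Hz mod fs = 24 Hz.
24 Hz > fs/2 = 14 Hz, folds to fs − 24 Hz = 4 Hz.
Distinct values: {2 Hz, 4 Hz, 10 Hz, 12 Hz}.

2 Hz, 4 Hz, 10 Hz, 12 Hz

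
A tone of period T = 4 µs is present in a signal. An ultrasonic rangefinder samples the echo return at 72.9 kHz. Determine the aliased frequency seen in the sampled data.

31.3 kHz

T = 4 µs → f = 1/T = 250 kHz.
250 kHz mod fs = 31.3 kHz.
31.3 kHz ≤ fs/2 = 36.45 kHz, appears at 31.3 kHz.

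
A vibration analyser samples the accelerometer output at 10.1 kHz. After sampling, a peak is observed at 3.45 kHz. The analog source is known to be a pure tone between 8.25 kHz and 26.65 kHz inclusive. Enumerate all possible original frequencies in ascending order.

Frequencies that alias to 3.45 kHz are k·fs ± 3.45 kHz for integer k ≥ 0.
k=0: 3.45 kHz.
k=1: 6.65 kHz, 13.55 kHz.
k=2: 16.75 kHz, 23.65 kHz.
k=3: 26.85 kHz, 33.75 kHz.
Within [8.25 kHz, 26.65 kHz]: 13.55 kHz, 16.75 kHz, 23.65 kHz.

13.55 kHz, 16.75 kHz, 23.65 kHz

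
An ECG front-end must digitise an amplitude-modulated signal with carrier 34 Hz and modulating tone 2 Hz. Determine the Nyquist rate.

72 Hz

AM sidebands sit at fc ± fm = 32 Hz and 36 Hz.
Highest-frequency component: 36 Hz.
Nyquist rate = 2 × 36 Hz = 72 Hz.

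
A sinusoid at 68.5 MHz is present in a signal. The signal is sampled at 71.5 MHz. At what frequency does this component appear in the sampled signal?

3 MHz

68.5 MHz > fs/2 = 35.75 MHz, folds to fs − 68.5 MHz = 3 MHz.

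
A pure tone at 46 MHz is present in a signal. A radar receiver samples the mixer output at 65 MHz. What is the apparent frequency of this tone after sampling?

19 MHz

46 MHz > fs/2 = 32.5 MHz, folds to fs − 46 MHz = 19 MHz.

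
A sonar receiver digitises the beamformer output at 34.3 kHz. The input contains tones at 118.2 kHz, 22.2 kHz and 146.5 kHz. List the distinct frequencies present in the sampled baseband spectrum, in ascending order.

9.3 kHz, 12.1 kHz, 15.3 kHz

fs/2 = 17.15 kHz.
118.2 kHz mod fs = 15.3 kHz.
15.3 kHz ≤ fs/2 = 17.15 kHz, appears at 15.3 kHz.
22.2 kHz > fs/2 = 17.15 kHz, folds to fs − 22.2 kHz = 12.1 kHz.
146.5 kHz mod fs = 9.3 kHz.
9.3 kHz ≤ fs/2 = 17.15 kHz, appears at 9.3 kHz.
Distinct values: {9.3 kHz, 12.1 kHz, 15.3 kHz}.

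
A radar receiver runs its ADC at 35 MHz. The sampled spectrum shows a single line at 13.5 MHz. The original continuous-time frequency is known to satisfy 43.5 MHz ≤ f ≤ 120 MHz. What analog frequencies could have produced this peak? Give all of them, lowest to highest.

48.5 MHz, 56.5 MHz, 83.5 MHz, 91.5 MHz, 118.5 MHz

Frequencies that alias to 13.5 MHz are k·fs ± 13.5 MHz for integer k ≥ 0.
k=0: 13.5 MHz.
k=1: 21.5 MHz, 48.5 MHz.
k=2: 56.5 MHz, 83.5 MHz.
k=3: 91.5 MHz, 118.5 MHz.
k=4: 126.5 MHz, 153.5 MHz.
Within [43.5 MHz, 120 MHz]: 48.5 MHz, 56.5 MHz, 83.5 MHz, 91.5 MHz, 118.5 MHz.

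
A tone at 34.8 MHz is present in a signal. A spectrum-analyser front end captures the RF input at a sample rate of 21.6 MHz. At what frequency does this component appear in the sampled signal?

8.4 MHz

34.8 MHz mod fs = 13.2 MHz.
13.2 MHz > fs/2 = 10.8 MHz, folds to fs − 13.2 MHz = 8.4 MHz.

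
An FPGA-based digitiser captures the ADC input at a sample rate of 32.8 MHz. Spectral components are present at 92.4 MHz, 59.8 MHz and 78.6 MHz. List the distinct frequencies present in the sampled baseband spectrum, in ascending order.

fs/2 = 16.4 MHz.
92.4 MHz mod fs = 26.8 MHz.
26.8 MHz > fs/2 = 16.4 MHz, folds to fs − 26.8 MHz = 6 MHz.
59.8 MHz mod fs = 27 MHz.
27 MHz > fs/2 = 16.4 MHz, folds to fs − 27 MHz = 5.8 MHz.
78.6 MHz mod fs = 13 MHz.
13 MHz ≤ fs/2 = 16.4 MHz, appears at 13 MHz.
Distinct values: {5.8 MHz, 6 MHz, 13 MHz}.

5.8 MHz, 6 MHz, 13 MHz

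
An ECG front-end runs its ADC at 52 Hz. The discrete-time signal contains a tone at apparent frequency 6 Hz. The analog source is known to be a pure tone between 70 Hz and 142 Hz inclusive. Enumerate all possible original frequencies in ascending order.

Frequencies that alias to 6 Hz are k·fs ± 6 Hz for integer k ≥ 0.
k=0: 6 Hz.
k=1: 46 Hz, 58 Hz.
k=2: 98 Hz, 110 Hz.
k=3: 150 Hz, 162 Hz.
Within [70 Hz, 142 Hz]: 98 Hz, 110 Hz.

98 Hz, 110 Hz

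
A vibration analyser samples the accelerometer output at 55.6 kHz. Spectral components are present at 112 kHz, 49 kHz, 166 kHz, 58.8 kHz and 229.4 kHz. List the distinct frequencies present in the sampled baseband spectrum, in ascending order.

0.8 kHz, 3.2 kHz, 6.6 kHz, 7 kHz

fs/2 = 27.8 kHz.
112 kHz mod fs = 0.8 kHz.
0.8 kHz ≤ fs/2 = 27.8 kHz, appears at 0.8 kHz.
49 kHz > fs/2 = 27.8 kHz, folds to fs − 49 kHz = 6.6 kHz.
166 kHz mod fs = 54.8 kHz.
54.8 kHz > fs/2 = 27.8 kHz, folds to fs − 54.8 kHz = 0.8 kHz.
58.8 kHz mod fs = 3.2 kHz.
3.2 kHz ≤ fs/2 = 27.8 kHz, appears at 3.2 kHz.
229.4 kHz mod fs = 7 kHz.
7 kHz ≤ fs/2 = 27.8 kHz, appears at 7 kHz.
Distinct values: {0.8 kHz, 3.2 kHz, 6.6 kHz, 7 kHz}.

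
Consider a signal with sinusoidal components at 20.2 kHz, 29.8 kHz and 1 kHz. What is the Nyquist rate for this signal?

Highest-frequency component: 29.8 kHz.
Nyquist rate = 2 × 29.8 kHz = 59.6 kHz.

59.6 kHz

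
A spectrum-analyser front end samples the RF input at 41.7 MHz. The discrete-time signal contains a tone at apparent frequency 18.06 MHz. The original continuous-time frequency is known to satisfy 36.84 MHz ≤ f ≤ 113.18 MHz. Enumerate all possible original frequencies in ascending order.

59.76 MHz, 65.34 MHz, 101.46 MHz, 107.04 MHz

Frequencies that alias to 18.06 MHz are k·fs ± 18.06 MHz for integer k ≥ 0.
k=0: 18.06 MHz.
k=1: 23.64 MHz, 59.76 MHz.
k=2: 65.34 MHz, 101.46 MHz.
k=3: 107.04 MHz, 143.16 MHz.
k=4: 148.74 MHz, 184.86 MHz.
Within [36.84 MHz, 113.18 MHz]: 59.76 MHz, 65.34 MHz, 101.46 MHz, 107.04 MHz.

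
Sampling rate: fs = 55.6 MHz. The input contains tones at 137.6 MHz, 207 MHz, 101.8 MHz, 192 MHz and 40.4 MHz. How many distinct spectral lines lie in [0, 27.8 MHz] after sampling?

5

fs/2 = 27.8 MHz.
137.6 MHz mod fs = 26.4 MHz.
26.4 MHz ≤ fs/2 = 27.8 MHz, appears at 26.4 MHz.
207 MHz mod fs = 40.2 MHz.
40.2 MHz > fs/2 = 27.8 MHz, folds to fs − 40.2 MHz = 15.4 MHz.
101.8 MHz mod fs = 46.2 MHz.
46.2 MHz > fs/2 = 27.8 MHz, folds to fs − 46.2 MHz = 9.4 MHz.
192 MHz mod fs = 25.2 MHz.
25.2 MHz ≤ fs/2 = 27.8 MHz, appears at 25.2 MHz.
40.4 MHz > fs/2 = 27.8 MHz, folds to fs − 40.4 MHz = 15.2 MHz.
Distinct values: {9.4 MHz, 15.2 MHz, 15.4 MHz, 25.2 MHz, 26.4 MHz} → 5.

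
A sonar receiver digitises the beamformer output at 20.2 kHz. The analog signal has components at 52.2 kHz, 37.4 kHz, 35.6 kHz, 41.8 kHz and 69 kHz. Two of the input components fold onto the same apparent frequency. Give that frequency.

8.4 kHz

fs/2 = 10.1 kHz.
52.2 kHz mod fs = 11.8 kHz.
11.8 kHz > fs/2 = 10.1 kHz, folds to fs − 11.8 kHz = 8.4 kHz.
37.4 kHz mod fs = 17.2 kHz.
17.2 kHz > fs/2 = 10.1 kHz, folds to fs − 17.2 kHz = 3 kHz.
35.6 kHz mod fs = 15.4 kHz.
15.4 kHz > fs/2 = 10.1 kHz, folds to fs − 15.4 kHz = 4.8 kHz.
41.8 kHz mod fs = 1.4 kHz.
1.4 kHz ≤ fs/2 = 10.1 kHz, appears at 1.4 kHz.
69 kHz mod fs = 8.4 kHz.
8.4 kHz ≤ fs/2 = 10.1 kHz, appears at 8.4 kHz.
52.2 kHz and 69 kHz both map to 8.4 kHz.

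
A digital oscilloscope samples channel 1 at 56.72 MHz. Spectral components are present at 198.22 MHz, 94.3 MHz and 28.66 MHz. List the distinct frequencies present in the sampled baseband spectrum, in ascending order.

fs/2 = 28.36 MHz.
198.22 MHz mod fs = 28.06 MHz.
28.06 MHz ≤ fs/2 = 28.36 MHz, appears at 28.06 MHz.
94.3 MHz mod fs = 37.58 MHz.
37.58 MHz > fs/2 = 28.36 MHz, folds to fs − 37.58 MHz = 19.14 MHz.
28.66 MHz > fs/2 = 28.36 MHz, folds to fs − 28.66 MHz = 28.06 MHz.
Distinct values: {19.14 MHz, 28.06 MHz}.

19.14 MHz, 28.06 MHz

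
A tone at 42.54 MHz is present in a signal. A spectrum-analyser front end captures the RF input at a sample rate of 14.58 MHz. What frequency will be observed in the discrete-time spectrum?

1.2 MHz

42.54 MHz mod fs = 13.38 MHz.
13.38 MHz > fs/2 = 7.29 MHz, folds to fs − 13.38 MHz = 1.2 MHz.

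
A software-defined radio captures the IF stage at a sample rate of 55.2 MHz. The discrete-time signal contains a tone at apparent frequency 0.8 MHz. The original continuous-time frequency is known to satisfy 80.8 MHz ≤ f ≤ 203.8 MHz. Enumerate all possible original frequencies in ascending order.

Frequencies that alias to 0.8 MHz are k·fs ± 0.8 MHz for integer k ≥ 0.
k=0: 0.8 MHz.
k=1: 54.4 MHz, 56 MHz.
k=2: 109.6 MHz, 111.2 MHz.
k=3: 164.8 MHz, 166.4 MHz.
k=4: 220 MHz, 221.6 MHz.
Within [80.8 MHz, 203.8 MHz]: 109.6 MHz, 111.2 MHz, 164.8 MHz, 166.4 MHz.

109.6 MHz, 111.2 MHz, 164.8 MHz, 166.4 MHz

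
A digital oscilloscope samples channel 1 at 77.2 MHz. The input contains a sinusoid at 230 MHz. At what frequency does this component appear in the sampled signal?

1.6 MHz

230 MHz mod fs = 75.6 MHz.
75.6 MHz > fs/2 = 38.6 MHz, folds to fs − 75.6 MHz = 1.6 MHz.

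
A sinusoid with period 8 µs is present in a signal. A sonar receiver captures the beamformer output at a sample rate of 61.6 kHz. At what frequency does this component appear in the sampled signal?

T = 8 µs → f = 1/T = 125 kHz.
125 kHz mod fs = 1.8 kHz.
1.8 kHz ≤ fs/2 = 30.8 kHz, appears at 1.8 kHz.

1.8 kHz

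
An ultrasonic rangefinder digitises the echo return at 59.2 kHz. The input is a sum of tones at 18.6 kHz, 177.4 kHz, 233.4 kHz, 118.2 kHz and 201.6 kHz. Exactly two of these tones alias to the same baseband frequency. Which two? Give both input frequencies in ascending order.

118.2 kHz, 177.4 kHz

fs/2 = 29.6 kHz.
18.6 kHz ≤ fs/2 = 29.6 kHz, passes unchanged.
177.4 kHz mod fs = 59 kHz.
59 kHz > fs/2 = 29.6 kHz, folds to fs − 59 kHz = 0.2 kHz.
233.4 kHz mod fs = 55.8 kHz.
55.8 kHz > fs/2 = 29.6 kHz, folds to fs − 55.8 kHz = 3.4 kHz.
118.2 kHz mod fs = 59 kHz.
59 kHz > fs/2 = 29.6 kHz, folds to fs − 59 kHz = 0.2 kHz.
201.6 kHz mod fs = 24 kHz.
24 kHz ≤ fs/2 = 29.6 kHz, appears at 24 kHz.
118.2 kHz and 177.4 kHz both map to 0.2 kHz.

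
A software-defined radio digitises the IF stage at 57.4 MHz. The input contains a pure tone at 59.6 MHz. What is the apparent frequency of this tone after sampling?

59.6 MHz mod fs = 2.2 MHz.
2.2 MHz ≤ fs/2 = 28.7 MHz, appears at 2.2 MHz.

2.2 MHz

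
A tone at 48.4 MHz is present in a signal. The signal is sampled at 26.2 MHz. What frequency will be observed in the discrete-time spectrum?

4 MHz

48.4 MHz mod fs = 22.2 MHz.
22.2 MHz > fs/2 = 13.1 MHz, folds to fs − 22.2 MHz = 4 MHz.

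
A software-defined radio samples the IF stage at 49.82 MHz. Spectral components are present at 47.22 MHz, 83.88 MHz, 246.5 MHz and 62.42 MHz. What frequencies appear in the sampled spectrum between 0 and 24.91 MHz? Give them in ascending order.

fs/2 = 24.91 MHz.
47.22 MHz > fs/2 = 24.91 MHz, folds to fs − 47.22 MHz = 2.6 MHz.
83.88 MHz mod fs = 34.06 MHz.
34.06 MHz > fs/2 = 24.91 MHz, folds to fs − 34.06 MHz = 15.76 MHz.
246.5 MHz mod fs = 47.22 MHz.
47.22 MHz > fs/2 = 24.91 MHz, folds to fs − 47.22 MHz = 2.6 MHz.
62.42 MHz mod fs = 12.6 MHz.
12.6 MHz ≤ fs/2 = 24.91 MHz, appears at 12.6 MHz.
Distinct values: {2.6 MHz, 12.6 MHz, 15.76 MHz}.

2.6 MHz, 12.6 MHz, 15.76 MHz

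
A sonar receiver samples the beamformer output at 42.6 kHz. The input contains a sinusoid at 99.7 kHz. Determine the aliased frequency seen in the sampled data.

14.5 kHz

99.7 kHz mod fs = 14.5 kHz.
14.5 kHz ≤ fs/2 = 21.3 kHz, appears at 14.5 kHz.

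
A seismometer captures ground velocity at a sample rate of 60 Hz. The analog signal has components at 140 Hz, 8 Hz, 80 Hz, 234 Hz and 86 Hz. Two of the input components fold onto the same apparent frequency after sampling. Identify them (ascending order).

80 Hz, 140 Hz

fs/2 = 30 Hz.
140 Hz mod fs = 20 Hz.
20 Hz ≤ fs/2 = 30 Hz, appears at 20 Hz.
8 Hz ≤ fs/2 = 30 Hz, passes unchanged.
80 Hz mod fs = 20 Hz.
20 Hz ≤ fs/2 = 30 Hz, appears at 20 Hz.
234 Hz mod fs = 54 Hz.
54 Hz > fs/2 = 30 Hz, folds to fs − 54 Hz = 6 Hz.
86 Hz mod fs = 26 Hz.
26 Hz ≤ fs/2 = 30 Hz, appears at 26 Hz.
80 Hz and 140 Hz both map to 20 Hz.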